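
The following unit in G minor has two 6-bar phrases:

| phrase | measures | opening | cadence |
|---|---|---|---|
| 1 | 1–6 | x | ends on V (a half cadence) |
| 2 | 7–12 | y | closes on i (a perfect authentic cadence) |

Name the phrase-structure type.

Phrase 1 ends with a half cadence (weaker) and phrase 2 with a perfect authentic cadence (stronger): antecedent + consequent = a period.
The two phrases open with different material (x / y), so the period is contrasting.

contrasting period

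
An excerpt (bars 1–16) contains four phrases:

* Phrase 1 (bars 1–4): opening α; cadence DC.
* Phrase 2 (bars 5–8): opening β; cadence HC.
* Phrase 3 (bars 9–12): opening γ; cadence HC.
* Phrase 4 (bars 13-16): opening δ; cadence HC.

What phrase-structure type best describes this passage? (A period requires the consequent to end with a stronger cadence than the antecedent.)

phrase group

Phrase 4 ends with a half cadence, no stronger than phrase 2's half cadence, so the four phrases do not form a double period; nor do phrases 3–4 duplicate 1–2, so it is not a repeated period. With no phrase reaching a conclusive cadence, the passage is a phrase group.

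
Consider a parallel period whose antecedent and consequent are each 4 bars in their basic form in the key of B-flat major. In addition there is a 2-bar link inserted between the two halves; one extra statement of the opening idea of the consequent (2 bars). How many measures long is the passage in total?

12 measures

Basic parallel period: 4 + 4 = 8 bars.
8 (basic form) + 2 (link) + 2 (extra statement) = 12.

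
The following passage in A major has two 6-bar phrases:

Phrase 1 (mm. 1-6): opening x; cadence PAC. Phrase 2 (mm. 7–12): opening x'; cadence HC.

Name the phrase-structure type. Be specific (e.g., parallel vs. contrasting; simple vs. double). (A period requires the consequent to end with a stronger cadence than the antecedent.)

The second phrase closes with a half cadence, which is not stronger than the first phrase's perfect authentic cadence; without a weak→strong cadential pair there is no antecedent–consequent relationship, so this is a phrase group rather than a period.

phrase group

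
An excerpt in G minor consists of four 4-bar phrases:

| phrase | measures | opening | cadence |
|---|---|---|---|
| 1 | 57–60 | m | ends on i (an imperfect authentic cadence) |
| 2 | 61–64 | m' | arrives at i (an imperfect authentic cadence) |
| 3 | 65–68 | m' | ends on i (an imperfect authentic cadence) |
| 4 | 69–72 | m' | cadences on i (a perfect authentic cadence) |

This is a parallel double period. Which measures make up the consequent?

measures 65–72

In a double period the first pair of phrases (ending imperfect authentic cadence) is the large antecedent and the second pair (ending perfect authentic cadence) is the large consequent; the consequent is measures 65–72.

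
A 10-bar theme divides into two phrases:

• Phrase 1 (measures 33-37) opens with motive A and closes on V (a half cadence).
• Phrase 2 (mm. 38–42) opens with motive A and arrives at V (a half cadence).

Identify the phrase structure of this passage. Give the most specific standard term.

repeated phrase

Both phrases have the same opening (A) and the same cadence (half cadence): the second is a restatement, not a consequent, so this is a repeated phrase rather than a period.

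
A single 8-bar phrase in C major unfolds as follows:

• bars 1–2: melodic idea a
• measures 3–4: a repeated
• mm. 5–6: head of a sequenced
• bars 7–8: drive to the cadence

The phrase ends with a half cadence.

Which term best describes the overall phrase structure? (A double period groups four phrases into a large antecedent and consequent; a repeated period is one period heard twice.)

Basic idea (bars 1-2) + its repetition (mm. 3–4) form the presentation; fragmentation and cadence (mm. 5–8) form the continuation — the 8-bar whole is a sentence.

sentence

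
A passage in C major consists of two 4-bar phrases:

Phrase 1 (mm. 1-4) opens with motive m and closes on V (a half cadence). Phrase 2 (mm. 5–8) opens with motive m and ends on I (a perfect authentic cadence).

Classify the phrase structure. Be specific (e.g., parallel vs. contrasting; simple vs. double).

parallel period

Phrase 1 ends with a half cadence (weaker) and phrase 2 with a perfect authentic cadence (stronger): antecedent + consequent = a period.
The two phrases open with the same material (m / m), so the period is parallel.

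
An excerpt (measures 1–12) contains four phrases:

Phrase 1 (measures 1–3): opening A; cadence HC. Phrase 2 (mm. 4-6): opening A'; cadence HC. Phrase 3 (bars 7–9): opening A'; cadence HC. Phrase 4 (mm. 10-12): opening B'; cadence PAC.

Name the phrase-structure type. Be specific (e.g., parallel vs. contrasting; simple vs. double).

parallel double period

Four phrases in two halves: the first half (measures 1–6) ends with a half cadence, the second (mm. 7-12) with a perfect authentic cadence — a large antecedent–consequent pair, i.e. a double period.
Phrase 3 begins with the same material as phrase 1, making it parallel.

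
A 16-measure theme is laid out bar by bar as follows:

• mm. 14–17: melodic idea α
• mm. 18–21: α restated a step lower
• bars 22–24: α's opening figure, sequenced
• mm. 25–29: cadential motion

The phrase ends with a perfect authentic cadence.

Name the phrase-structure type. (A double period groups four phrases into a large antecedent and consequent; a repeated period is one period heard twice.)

Basic idea (bars 14–17) + its repetition (measures 18–21) form the presentation; fragmentation and cadence (mm. 22–29) form the continuation — the 16-bar whole is a sentence.

sentence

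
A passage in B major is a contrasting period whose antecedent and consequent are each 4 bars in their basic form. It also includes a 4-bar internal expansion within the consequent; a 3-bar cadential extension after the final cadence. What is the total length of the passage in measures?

15 measures

Basic contrasting period: 4 + 4 = 8 bars.
8 (basic form) + 4 (internal expansion) + 3 (cadential extension) = 15.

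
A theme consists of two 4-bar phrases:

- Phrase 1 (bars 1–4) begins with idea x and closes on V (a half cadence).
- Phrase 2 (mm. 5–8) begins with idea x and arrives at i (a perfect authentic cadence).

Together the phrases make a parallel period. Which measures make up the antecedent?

The phrase ending with the weaker cadence (half cadence) is the antecedent; the one ending more conclusively (perfect authentic cadence) is the consequent. The antecedent is measures 1–4.

measures 1–4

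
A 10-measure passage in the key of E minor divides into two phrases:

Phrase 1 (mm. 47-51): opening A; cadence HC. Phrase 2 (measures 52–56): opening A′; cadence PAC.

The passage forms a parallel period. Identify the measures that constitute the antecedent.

The antecedent is the phrase ending with the weaker cadence (half cadence, phrase 1) and the consequent the one ending more conclusively (perfect authentic cadence, phrase 2); the antecedent is mm. 47-51.

measures 47–51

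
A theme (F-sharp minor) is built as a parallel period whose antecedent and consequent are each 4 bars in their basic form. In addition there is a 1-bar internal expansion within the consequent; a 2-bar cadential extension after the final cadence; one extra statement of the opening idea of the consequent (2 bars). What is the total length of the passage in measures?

13 measures

Basic parallel period: 4 + 4 = 8 bars.
8 (basic form) + 1 (internal expansion) + 2 (cadential extension) + 2 (extra statement) = 13.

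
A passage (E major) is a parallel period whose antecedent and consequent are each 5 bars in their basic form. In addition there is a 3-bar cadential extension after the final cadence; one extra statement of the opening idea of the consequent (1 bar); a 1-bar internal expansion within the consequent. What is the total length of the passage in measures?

15 measures

Basic parallel period: 5 + 5 = 10 bars.
10 (basic form) + 3 (cadential extension) + 1 (extra statement) + 1 (internal expansion) = 15.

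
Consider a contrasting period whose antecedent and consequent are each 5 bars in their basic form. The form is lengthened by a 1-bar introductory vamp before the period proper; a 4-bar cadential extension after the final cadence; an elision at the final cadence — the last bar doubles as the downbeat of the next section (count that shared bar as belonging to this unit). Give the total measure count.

15 measures

Basic contrasting period: 5 + 5 = 10 bars.
10 (basic form) + 1 (introduction) + 4 (cadential extension) = 15.
The elision shares a bar with the next section but does not change this unit's count.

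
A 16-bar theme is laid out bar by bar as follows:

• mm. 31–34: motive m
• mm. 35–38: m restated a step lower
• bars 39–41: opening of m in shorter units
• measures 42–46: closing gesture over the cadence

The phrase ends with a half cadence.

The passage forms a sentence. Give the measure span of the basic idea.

The presentation of a sentence is the basic idea (bars 31–34) plus its repetition (measures 35-38); the basic idea is therefore mm. 31–34.

measures 31–34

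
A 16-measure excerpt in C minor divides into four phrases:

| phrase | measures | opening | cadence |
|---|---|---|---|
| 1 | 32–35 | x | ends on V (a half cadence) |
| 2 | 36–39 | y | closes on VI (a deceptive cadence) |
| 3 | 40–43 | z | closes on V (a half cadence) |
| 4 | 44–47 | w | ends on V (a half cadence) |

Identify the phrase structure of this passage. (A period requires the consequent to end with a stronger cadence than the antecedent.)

phrase group

Phrase 4 ends with a half cadence, no stronger than phrase 2's deceptive cadence, so the four phrases do not form a double period; nor do phrases 3–4 duplicate 1–2, so it is not a repeated period. With no phrase reaching a conclusive cadence, the passage is a phrase group.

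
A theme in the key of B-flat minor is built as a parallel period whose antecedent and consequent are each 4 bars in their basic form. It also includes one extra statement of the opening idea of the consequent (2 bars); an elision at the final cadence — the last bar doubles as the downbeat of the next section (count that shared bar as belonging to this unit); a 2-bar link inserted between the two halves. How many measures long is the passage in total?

12 measures

Basic parallel period: 4 + 4 = 8 bars.
8 (basic form) + 2 (extra statement) + 2 (link) = 12.
The elision shares a bar with the next section but does not change this unit's count.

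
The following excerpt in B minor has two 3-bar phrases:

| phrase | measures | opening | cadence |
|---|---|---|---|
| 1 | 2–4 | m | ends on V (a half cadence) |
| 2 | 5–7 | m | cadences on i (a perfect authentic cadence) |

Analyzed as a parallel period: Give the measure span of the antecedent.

measures 2–4

The antecedent is the phrase ending with the weaker cadence (half cadence, phrase 1) and the consequent the one ending more conclusively (perfect authentic cadence, phrase 2); the antecedent is measures 2–4.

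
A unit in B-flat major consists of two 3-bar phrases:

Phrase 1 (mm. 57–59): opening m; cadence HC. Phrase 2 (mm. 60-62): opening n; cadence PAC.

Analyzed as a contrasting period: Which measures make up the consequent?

The antecedent is the phrase ending with the weaker cadence (half cadence, phrase 1) and the consequent the one ending more conclusively (perfect authentic cadence, phrase 2); the consequent is bars 60-62.

measures 60–62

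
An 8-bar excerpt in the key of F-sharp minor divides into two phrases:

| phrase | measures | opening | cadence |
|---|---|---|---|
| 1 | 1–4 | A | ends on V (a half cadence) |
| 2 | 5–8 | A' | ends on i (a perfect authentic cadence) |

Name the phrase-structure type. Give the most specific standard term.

Phrase 1 ends with a half cadence (weaker) and phrase 2 with a perfect authentic cadence (stronger): antecedent + consequent = a period.
The two phrases open with the same material (A / A'), so the period is parallel.

parallel period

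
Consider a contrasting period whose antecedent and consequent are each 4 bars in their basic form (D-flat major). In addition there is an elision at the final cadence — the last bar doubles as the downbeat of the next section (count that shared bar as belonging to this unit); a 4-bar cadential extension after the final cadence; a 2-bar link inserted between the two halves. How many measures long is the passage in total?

Basic contrasting period: 4 + 4 = 8 bars.
8 (basic form) + 4 (cadential extension) + 2 (link) = 14.
The elision shares a bar with the next section but does not change this unit's count.

14 measures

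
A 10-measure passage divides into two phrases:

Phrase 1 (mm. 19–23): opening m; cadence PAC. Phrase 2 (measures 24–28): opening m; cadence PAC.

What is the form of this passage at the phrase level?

Both phrases have the same opening (m) and the same cadence (perfect authentic cadence): the second is a restatement, not a consequent, so this is a repeated phrase rather than a period.

repeated phrase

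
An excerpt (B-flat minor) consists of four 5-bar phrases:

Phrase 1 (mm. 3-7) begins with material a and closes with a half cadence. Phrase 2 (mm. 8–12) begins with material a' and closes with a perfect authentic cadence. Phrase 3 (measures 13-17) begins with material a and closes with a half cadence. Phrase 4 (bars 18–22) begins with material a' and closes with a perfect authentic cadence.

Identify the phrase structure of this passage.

The cadence pattern HC–PAC–HC–PAC is weak–strong twice, and phrases 3–4 restate phrases 1–2: a period heard twice, not a double period (which would end weakly at phrase 2).

repeated period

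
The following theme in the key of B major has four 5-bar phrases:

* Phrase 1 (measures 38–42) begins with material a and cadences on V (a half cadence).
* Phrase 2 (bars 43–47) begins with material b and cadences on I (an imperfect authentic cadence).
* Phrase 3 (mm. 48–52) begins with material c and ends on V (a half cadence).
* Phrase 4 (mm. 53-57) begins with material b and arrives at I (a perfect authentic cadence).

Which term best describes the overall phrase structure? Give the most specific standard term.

contrasting double period

Four phrases in two halves: the first half (mm. 38-47) ends with an imperfect authentic cadence, the second (bars 48–57) with a perfect authentic cadence — a large antecedent–consequent pair, i.e. a double period.
Phrase 3 begins with different material from phrase 1, making it contrasting.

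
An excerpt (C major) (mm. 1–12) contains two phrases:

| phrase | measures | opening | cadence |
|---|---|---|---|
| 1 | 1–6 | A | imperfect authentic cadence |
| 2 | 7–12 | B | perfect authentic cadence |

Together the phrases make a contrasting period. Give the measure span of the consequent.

measures 7–12

The phrase ending with the weaker cadence (imperfect authentic cadence) is the antecedent; the one ending more conclusively (perfect authentic cadence) is the consequent. The consequent is measures 7–12.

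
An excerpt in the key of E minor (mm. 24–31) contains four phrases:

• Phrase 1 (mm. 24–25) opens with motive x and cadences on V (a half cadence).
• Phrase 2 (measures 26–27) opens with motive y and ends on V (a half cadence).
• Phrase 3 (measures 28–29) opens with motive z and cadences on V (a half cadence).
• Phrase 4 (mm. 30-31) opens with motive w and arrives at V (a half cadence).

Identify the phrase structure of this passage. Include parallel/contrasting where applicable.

phrase group

Phrase 4 ends with a half cadence, no stronger than phrase 2's half cadence, so the four phrases do not form a double period; nor do phrases 3–4 duplicate 1–2, so it is not a repeated period. With no phrase reaching a conclusive cadence, the passage is a phrase group.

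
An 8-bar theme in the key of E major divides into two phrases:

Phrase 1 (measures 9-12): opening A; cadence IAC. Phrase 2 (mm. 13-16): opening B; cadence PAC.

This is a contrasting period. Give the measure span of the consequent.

The phrase ending with the weaker cadence (imperfect authentic cadence) is the antecedent; the one ending more conclusively (perfect authentic cadence) is the consequent. The consequent is measures 13–16.

measures 13–16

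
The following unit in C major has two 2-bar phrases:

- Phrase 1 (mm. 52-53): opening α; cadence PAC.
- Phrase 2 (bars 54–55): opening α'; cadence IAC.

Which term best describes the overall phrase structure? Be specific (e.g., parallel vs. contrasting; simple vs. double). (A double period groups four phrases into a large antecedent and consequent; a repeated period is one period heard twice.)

The second phrase closes with an imperfect authentic cadence, which is not stronger than the first phrase's perfect authentic cadence; without a weak→strong cadential pair there is no antecedent–consequent relationship, so this is a phrase group rather than a period.

phrase group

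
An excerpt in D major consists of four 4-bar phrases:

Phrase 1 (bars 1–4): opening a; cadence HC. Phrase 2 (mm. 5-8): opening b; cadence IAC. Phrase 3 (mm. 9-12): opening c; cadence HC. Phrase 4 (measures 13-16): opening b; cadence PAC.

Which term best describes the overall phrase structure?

contrasting double period

Four phrases in two halves: the first half (mm. 1–8) ends with an imperfect authentic cadence, the second (mm. 9–16) with a perfect authentic cadence — a large antecedent–consequent pair, i.e. a double period.
Phrase 3 begins with different material from phrase 1, making it contrasting.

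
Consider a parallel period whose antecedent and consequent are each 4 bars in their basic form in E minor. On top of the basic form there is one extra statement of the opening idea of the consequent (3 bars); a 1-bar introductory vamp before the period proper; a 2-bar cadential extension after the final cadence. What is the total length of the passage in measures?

14 measures

Basic parallel period: 4 + 4 = 8 bars.
8 (basic form) + 3 (extra statement) + 1 (introduction) + 2 (cadential extension) = 14.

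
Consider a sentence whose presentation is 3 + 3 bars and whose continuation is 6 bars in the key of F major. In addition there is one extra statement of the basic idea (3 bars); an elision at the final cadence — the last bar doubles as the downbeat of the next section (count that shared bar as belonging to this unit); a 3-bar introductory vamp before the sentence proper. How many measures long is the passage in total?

18 measures

Basic sentence: 3 + 3 + 6 = 12 bars.
12 (basic form) + 3 (extra statement) + 3 (introduction) = 18.
The elision shares a bar with the next section but does not change this unit's count.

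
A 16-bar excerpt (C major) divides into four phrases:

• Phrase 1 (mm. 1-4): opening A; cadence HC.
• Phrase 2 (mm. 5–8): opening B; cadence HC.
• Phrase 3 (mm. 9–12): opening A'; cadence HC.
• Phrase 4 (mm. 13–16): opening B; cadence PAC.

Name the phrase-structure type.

Four phrases in two halves: the first half (measures 1–8) ends with a half cadence, the second (measures 9–16) with a perfect authentic cadence — a large antecedent–consequent pair, i.e. a double period.
Phrase 3 begins with the same material as phrase 1, making it parallel.

parallel double period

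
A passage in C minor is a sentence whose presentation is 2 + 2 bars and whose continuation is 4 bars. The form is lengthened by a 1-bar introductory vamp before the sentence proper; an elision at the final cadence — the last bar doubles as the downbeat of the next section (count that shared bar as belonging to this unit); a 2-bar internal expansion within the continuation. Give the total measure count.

Basic sentence: 2 + 2 + 4 = 8 bars.
8 (basic form) + 1 (introduction) + 2 (internal expansion) = 11.
The elision shares a bar with the next section but does not change this unit's count.

11 measures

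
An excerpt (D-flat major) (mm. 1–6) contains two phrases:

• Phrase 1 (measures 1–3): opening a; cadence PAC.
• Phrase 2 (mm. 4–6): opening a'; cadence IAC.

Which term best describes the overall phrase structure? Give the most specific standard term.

The second phrase closes with an imperfect authentic cadence, which is not stronger than the first phrase's perfect authentic cadence; without a weak→strong cadential pair there is no antecedent–consequent relationship, so this is a phrase group rather than a period.

phrase group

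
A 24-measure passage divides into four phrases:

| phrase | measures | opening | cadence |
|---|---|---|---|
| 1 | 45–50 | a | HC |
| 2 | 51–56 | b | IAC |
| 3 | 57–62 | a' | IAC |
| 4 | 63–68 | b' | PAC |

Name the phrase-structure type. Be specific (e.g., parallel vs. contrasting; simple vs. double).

Four phrases in two halves: the first half (measures 45-56) ends with an imperfect authentic cadence, the second (bars 57–68) with a perfect authentic cadence — a large antecedent–consequent pair, i.e. a double period.
Phrase 3 begins with the same material as phrase 1, making it parallel.

parallel double period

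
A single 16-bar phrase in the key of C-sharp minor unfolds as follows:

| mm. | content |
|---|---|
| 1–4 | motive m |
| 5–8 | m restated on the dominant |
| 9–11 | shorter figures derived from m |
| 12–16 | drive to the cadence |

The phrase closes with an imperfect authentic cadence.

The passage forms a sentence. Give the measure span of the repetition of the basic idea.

measures 5–8

The presentation of a sentence is the basic idea (mm. 1–4) plus its repetition (bars 5–8); the repetition of the basic idea is therefore measures 5–8.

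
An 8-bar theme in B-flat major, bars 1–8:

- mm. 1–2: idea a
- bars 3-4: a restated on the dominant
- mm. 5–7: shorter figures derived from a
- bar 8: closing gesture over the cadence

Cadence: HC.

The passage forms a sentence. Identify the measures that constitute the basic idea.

The presentation of a sentence is the basic idea (mm. 1-2) plus its repetition (measures 3-4); the basic idea is therefore bars 1-2.

measures 1–2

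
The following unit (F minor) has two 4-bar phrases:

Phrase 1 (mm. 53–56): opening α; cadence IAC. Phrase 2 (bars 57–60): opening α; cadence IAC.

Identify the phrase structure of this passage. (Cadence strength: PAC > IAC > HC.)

repeated phrase

Both phrases have the same opening (α) and the same cadence (imperfect authentic cadence): the second is a restatement, not a consequent, so this is a repeated phrase rather than a period.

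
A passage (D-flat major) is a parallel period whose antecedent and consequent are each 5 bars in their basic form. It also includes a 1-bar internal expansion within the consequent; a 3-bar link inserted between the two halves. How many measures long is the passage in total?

14 measures

Basic parallel period: 5 + 5 = 10 bars.
10 (basic form) + 1 (internal expansion) + 3 (link) = 14.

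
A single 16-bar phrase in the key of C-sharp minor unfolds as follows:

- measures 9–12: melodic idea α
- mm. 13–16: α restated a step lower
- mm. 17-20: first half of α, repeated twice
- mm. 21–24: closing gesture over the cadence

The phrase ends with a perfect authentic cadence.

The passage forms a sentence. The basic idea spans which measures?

The presentation of a sentence is the basic idea (measures 9–12) plus its repetition (bars 13-16); the basic idea is therefore measures 9–12.

measures 9–12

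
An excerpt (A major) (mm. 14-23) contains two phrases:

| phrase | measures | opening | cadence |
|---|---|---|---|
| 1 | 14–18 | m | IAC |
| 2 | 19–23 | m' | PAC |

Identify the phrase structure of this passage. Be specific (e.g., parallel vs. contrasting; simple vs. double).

parallel period

Phrase 1 ends with an imperfect authentic cadence (weaker) and phrase 2 with a perfect authentic cadence (stronger): antecedent + consequent = a period.
The two phrases open with the same material (m / m'), so the period is parallel.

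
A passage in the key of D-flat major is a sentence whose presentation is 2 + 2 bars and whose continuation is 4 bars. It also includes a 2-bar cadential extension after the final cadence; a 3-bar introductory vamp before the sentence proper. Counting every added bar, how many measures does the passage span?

Basic sentence: 2 + 2 + 4 = 8 bars.
8 (basic form) + 2 (cadential extension) + 3 (introduction) = 13.

13 measures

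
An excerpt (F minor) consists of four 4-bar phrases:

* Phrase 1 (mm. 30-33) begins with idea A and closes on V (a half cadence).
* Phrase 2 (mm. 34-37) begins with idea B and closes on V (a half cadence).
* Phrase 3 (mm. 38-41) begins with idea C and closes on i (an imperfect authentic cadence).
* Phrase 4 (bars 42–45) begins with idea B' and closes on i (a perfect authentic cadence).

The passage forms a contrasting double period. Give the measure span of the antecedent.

measures 30–37

In a double period the first pair of phrases (ending half cadence) is the large antecedent and the second pair (ending perfect authentic cadence) is the large consequent; the antecedent is measures 30–37.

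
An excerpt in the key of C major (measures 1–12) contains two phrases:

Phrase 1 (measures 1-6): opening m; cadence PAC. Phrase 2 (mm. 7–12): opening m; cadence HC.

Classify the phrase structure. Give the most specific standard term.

The second phrase closes with a half cadence, which is not stronger than the first phrase's perfect authentic cadence; without a weak→strong cadential pair there is no antecedent–consequent relationship, so this is a phrase group rather than a period.

phrase group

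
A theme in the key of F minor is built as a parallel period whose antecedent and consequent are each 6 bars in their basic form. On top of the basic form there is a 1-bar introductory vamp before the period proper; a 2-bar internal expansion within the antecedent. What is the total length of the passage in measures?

15 measures

Basic parallel period: 6 + 6 = 12 bars.
12 (basic form) + 1 (introduction) + 2 (internal expansion) = 15.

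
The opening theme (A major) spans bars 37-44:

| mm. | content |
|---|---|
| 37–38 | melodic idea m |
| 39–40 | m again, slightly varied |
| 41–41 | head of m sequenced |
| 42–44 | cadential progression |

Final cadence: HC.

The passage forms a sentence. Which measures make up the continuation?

After the presentation (bars 37–40), the continuation covers the fragmentation through the cadence: mm. 41–44.

measures 41–44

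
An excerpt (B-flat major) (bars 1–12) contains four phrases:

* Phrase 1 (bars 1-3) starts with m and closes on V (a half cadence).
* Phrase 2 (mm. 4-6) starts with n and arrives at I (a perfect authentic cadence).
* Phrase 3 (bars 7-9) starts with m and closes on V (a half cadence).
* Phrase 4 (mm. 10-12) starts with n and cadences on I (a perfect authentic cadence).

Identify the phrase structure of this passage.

repeated period

The cadence pattern HC–PAC–HC–PAC is weak–strong twice, and phrases 3–4 restate phrases 1–2: a period heard twice, not a double period (which would end weakly at phrase 2).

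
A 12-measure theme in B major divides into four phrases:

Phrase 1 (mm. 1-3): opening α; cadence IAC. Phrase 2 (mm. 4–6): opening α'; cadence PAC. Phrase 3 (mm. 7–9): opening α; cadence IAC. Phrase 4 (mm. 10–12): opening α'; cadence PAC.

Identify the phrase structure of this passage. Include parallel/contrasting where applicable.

repeated period

The cadence pattern IAC–PAC–IAC–PAC is weak–strong twice, and phrases 3–4 restate phrases 1–2: a period heard twice, not a double period (which would end weakly at phrase 2).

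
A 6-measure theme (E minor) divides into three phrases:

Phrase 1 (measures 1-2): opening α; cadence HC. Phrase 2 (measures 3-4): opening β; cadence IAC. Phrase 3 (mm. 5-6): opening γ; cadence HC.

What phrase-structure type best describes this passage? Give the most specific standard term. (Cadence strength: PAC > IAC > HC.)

The final phrase closes with a half cadence, which is not stronger than the preceding imperfect authentic cadence; the 3 phrases lack an overall antecedent–consequent design and so form a phrase group.

phrase group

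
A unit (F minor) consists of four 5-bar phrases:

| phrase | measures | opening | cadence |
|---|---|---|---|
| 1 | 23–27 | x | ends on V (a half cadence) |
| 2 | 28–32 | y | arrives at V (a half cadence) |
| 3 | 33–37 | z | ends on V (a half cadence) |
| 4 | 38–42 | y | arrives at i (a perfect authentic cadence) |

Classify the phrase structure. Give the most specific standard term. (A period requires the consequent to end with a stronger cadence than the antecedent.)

Four phrases in two halves: the first half (bars 23–32) ends with a half cadence, the second (mm. 33-42) with a perfect authentic cadence — a large antecedent–consequent pair, i.e. a double period.
Phrase 3 begins with different material from phrase 1, making it contrasting.

contrasting double period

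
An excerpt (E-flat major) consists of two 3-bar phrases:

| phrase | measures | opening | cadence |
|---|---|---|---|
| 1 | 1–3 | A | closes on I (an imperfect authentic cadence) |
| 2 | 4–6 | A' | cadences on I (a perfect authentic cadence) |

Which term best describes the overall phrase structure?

parallel period

Phrase 1 ends with an imperfect authentic cadence (weaker) and phrase 2 with a perfect authentic cadence (stronger): antecedent + consequent = a period.
The two phrases open with the same material (A / A'), so the period is parallel.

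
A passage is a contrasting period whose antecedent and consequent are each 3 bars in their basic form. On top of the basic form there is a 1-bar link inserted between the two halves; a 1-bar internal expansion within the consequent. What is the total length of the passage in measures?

8 measures

Basic contrasting period: 3 + 3 = 6 bars.
6 (basic form) + 1 (link) + 1 (internal expansion) = 8.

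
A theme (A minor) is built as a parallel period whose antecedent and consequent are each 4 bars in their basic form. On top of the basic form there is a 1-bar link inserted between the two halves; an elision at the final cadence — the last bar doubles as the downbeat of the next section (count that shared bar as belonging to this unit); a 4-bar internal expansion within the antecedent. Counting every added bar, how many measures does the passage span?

13 measures

Basic parallel period: 4 + 4 = 8 bars.
8 (basic form) + 1 (link) + 4 (internal expansion) = 13.
The elision shares a bar with the next section but does not change this unit's count.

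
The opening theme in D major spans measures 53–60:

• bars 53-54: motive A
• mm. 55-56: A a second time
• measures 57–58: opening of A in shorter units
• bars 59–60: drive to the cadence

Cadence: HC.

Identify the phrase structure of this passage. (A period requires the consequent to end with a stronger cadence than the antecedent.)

Basic idea (measures 53–54) + its repetition (bars 55–56) form the presentation; fragmentation and cadence (mm. 57–60) form the continuation — the 8-bar whole is a sentence.

sentence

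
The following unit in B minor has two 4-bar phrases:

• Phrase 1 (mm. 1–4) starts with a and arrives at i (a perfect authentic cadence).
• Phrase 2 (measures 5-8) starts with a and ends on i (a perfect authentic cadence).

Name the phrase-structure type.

repeated phrase

Both phrases have the same opening (a) and the same cadence (perfect authentic cadence): the second is a restatement, not a consequent, so this is a repeated phrase rather than a period.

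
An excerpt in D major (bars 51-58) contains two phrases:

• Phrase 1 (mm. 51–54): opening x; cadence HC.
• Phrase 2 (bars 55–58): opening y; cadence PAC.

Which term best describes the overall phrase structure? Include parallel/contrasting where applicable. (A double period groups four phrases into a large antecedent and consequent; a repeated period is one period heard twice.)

contrasting period

Phrase 1 ends with a half cadence (weaker) and phrase 2 with a perfect authentic cadence (stronger): antecedent + consequent = a period.
The two phrases open with different material (x / y), so the period is contrasting.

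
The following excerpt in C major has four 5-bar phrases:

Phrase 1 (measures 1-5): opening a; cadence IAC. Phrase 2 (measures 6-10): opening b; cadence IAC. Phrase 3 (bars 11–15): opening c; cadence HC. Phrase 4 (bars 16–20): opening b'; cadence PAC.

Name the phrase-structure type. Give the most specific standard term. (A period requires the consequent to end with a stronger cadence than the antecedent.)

Four phrases in two halves: the first half (bars 1-10) ends with an imperfect authentic cadence, the second (measures 11–20) with a perfect authentic cadence — a large antecedent–consequent pair, i.e. a double period.
Phrase 3 begins with different material from phrase 1, making it contrasting.

contrasting double period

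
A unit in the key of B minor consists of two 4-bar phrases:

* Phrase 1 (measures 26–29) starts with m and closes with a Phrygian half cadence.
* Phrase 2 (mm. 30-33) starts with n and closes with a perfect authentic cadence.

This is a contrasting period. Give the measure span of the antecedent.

measures 26–29

The phrase ending with the weaker cadence (Phrygian half cadence) is the antecedent; the one ending more conclusively (perfect authentic cadence) is the consequent. The antecedent is measures 26–29.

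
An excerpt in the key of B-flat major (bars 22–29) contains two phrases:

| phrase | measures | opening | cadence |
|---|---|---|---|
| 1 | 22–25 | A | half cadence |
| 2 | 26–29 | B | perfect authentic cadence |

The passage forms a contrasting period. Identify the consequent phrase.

The phrase ending with the weaker cadence (half cadence) is the antecedent; the one ending more conclusively (perfect authentic cadence) is the consequent. The consequent is phrase 2.

phrase 2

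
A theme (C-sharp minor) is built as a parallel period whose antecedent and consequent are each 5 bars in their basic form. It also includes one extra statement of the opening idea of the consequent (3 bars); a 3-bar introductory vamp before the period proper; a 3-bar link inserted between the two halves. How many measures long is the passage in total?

Basic parallel period: 5 + 5 = 10 bars.
10 (basic form) + 3 (extra statement) + 3 (introduction) + 3 (link) = 19.

19 measures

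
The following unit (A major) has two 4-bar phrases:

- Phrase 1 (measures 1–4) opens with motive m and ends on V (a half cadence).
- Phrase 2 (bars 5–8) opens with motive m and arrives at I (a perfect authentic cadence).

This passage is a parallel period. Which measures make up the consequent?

measures 5–8

The antecedent is the phrase ending with the weaker cadence (half cadence, phrase 1) and the consequent the one ending more conclusively (perfect authentic cadence, phrase 2); the consequent is measures 5-8.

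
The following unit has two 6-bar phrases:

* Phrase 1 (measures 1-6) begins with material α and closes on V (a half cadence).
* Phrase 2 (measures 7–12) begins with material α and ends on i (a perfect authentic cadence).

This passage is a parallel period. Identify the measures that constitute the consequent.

measures 7–12

The antecedent is the phrase ending with the weaker cadence (half cadence, phrase 1) and the consequent the one ending more conclusively (perfect authentic cadence, phrase 2); the consequent is mm. 7-12.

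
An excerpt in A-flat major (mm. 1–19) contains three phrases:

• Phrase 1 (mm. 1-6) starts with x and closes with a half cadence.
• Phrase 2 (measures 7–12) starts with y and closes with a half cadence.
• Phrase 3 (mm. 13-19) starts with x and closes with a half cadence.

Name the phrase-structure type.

phrase group

The final phrase closes with a half cadence, which is not stronger than the preceding half cadence; the 3 phrases lack an overall antecedent–consequent design and so form a phrase group.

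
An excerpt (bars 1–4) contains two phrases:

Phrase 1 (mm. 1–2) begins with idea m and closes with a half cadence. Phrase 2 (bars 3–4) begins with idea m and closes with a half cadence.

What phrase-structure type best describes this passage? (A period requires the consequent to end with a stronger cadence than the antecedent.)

Both phrases have the same opening (m) and the same cadence (half cadence): the second is a restatement, not a consequent, so this is a repeated phrase rather than a period.

repeated phrase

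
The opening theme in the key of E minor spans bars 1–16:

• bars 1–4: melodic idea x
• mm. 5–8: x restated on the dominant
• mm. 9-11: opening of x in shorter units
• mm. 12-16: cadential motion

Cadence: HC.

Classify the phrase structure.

Basic idea (measures 1-4) + its repetition (mm. 5-8) form the presentation; fragmentation and cadence (mm. 9-16) form the continuation — the 16-bar whole is a sentence.

sentence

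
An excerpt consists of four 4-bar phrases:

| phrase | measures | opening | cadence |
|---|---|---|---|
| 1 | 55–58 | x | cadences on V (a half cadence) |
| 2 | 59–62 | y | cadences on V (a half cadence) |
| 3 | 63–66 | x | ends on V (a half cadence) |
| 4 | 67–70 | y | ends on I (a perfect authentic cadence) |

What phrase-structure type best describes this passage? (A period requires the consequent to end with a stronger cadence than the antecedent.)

Four phrases in two halves: the first half (measures 55–62) ends with a half cadence, the second (measures 63–70) with a perfect authentic cadence — a large antecedent–consequent pair, i.e. a double period.
Phrase 3 begins with the same material as phrase 1, making it parallel.

parallel double period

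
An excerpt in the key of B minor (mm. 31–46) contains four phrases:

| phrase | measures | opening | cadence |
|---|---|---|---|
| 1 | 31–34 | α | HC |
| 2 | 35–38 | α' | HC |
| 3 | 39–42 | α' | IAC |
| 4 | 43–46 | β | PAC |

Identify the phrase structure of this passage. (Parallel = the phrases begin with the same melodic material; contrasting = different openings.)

Four phrases in two halves: the first half (measures 31–38) ends with a half cadence, the second (measures 39–46) with a perfect authentic cadence — a large antecedent–consequent pair, i.e. a double period.
Phrase 3 begins with the same material as phrase 1, making it parallel.

parallel double period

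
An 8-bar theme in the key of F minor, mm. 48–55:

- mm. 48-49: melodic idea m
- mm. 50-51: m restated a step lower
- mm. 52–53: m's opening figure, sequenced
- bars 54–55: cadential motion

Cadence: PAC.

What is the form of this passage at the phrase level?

sentence

Basic idea (measures 48–49) + its repetition (bars 50–51) form the presentation; fragmentation and cadence (measures 52–55) form the continuation — the 8-bar whole is a sentence.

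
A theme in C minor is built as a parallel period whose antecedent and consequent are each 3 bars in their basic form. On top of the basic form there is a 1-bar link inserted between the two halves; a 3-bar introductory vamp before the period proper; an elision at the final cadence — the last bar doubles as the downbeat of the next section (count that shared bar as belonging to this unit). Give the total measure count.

Basic parallel period: 3 + 3 = 6 bars.
6 (basic form) + 1 (link) + 3 (introduction) = 10.
The elision shares a bar with the next section but does not change this unit's count.

10 measures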